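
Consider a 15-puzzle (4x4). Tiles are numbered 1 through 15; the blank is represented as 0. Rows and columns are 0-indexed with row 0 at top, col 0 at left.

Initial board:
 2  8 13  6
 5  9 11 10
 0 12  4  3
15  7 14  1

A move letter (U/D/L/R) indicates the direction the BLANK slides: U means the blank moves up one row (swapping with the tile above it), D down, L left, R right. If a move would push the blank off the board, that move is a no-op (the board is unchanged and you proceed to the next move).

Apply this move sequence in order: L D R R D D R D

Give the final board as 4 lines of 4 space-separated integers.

Answer:  2  8 13  6
 5  9 11 10
15 12  4  3
 7 14  1  0

Derivation:
After move 1 (L):
 2  8 13  6
 5  9 11 10
 0 12  4  3
15  7 14  1

After move 2 (D):
 2  8 13  6
 5  9 11 10
15 12  4  3
 0  7 14  1

After move 3 (R):
 2  8 13  6
 5  9 11 10
15 12  4  3
 7  0 14  1

After move 4 (R):
 2  8 13  6
 5  9 11 10
15 12  4  3
 7 14  0  1

After move 5 (D):
 2  8 13  6
 5  9 11 10
15 12  4  3
 7 14  0  1

After move 6 (D):
 2  8 13  6
 5  9 11 10
15 12  4  3
 7 14  0  1

After move 7 (R):
 2  8 13  6
 5  9 11 10
15 12  4  3
 7 14  1  0

After move 8 (D):
 2  8 13  6
 5  9 11 10
15 12  4  3
 7 14  1  0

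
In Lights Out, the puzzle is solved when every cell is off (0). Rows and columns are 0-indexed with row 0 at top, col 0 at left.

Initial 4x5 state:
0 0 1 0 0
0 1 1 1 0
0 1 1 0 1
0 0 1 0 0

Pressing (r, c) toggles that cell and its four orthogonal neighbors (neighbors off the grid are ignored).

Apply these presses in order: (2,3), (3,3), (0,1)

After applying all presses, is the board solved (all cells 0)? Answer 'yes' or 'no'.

After press 1 at (2,3):
0 0 1 0 0
0 1 1 0 0
0 1 0 1 0
0 0 1 1 0

After press 2 at (3,3):
0 0 1 0 0
0 1 1 0 0
0 1 0 0 0
0 0 0 0 1

After press 3 at (0,1):
1 1 0 0 0
0 0 1 0 0
0 1 0 0 0
0 0 0 0 1

Lights still on: 5

Answer: no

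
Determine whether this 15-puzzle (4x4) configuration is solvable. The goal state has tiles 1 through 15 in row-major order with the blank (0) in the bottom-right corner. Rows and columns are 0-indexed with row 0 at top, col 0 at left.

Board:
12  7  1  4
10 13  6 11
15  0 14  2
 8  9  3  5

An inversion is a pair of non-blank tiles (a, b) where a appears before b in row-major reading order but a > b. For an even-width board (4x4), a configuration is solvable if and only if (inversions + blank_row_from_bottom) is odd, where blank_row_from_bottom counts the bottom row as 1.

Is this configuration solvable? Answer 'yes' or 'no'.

Inversions: 55
Blank is in row 2 (0-indexed from top), which is row 2 counting from the bottom (bottom = 1).
55 + 2 = 57, which is odd, so the puzzle is solvable.

Answer: yes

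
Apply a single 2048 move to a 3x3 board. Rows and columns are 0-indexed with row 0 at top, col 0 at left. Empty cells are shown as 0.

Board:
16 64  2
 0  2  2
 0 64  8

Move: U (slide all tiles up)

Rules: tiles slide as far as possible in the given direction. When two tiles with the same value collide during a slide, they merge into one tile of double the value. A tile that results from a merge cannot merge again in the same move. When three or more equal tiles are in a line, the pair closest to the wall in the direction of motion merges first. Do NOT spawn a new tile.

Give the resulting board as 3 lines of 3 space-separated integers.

Answer: 16 64  4
 0  2  8
 0 64  0

Derivation:
Slide up:
col 0: [16, 0, 0] -> [16, 0, 0]
col 1: [64, 2, 64] -> [64, 2, 64]
col 2: [2, 2, 8] -> [4, 8, 0]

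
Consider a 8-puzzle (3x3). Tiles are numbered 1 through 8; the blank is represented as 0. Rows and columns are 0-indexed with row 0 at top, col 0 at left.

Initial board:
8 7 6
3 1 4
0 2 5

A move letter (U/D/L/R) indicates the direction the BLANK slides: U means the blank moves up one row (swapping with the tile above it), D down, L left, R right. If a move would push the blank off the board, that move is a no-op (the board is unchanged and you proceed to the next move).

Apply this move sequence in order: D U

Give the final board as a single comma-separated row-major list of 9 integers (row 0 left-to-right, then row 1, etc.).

After move 1 (D):
8 7 6
3 1 4
0 2 5

After move 2 (U):
8 7 6
0 1 4
3 2 5

Answer: 8, 7, 6, 0, 1, 4, 3, 2, 5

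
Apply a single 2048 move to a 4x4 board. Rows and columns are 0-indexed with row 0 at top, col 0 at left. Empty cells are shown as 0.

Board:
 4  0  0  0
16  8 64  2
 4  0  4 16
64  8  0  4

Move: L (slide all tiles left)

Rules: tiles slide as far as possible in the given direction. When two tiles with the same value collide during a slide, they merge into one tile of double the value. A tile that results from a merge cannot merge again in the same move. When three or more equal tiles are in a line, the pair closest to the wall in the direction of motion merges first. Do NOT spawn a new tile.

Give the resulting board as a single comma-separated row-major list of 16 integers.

Answer: 4, 0, 0, 0, 16, 8, 64, 2, 8, 16, 0, 0, 64, 8, 4, 0

Derivation:
Slide left:
row 0: [4, 0, 0, 0] -> [4, 0, 0, 0]
row 1: [16, 8, 64, 2] -> [16, 8, 64, 2]
row 2: [4, 0, 4, 16] -> [8, 16, 0, 0]
row 3: [64, 8, 0, 4] -> [64, 8, 4, 0]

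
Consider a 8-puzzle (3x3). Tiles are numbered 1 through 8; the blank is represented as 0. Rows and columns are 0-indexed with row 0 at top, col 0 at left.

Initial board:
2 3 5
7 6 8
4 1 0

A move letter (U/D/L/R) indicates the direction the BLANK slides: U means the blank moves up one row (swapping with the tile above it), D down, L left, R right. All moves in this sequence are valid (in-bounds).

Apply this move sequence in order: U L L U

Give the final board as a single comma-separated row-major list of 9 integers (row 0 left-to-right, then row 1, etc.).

After move 1 (U):
2 3 5
7 6 0
4 1 8

After move 2 (L):
2 3 5
7 0 6
4 1 8

After move 3 (L):
2 3 5
0 7 6
4 1 8

After move 4 (U):
0 3 5
2 7 6
4 1 8

Answer: 0, 3, 5, 2, 7, 6, 4, 1, 8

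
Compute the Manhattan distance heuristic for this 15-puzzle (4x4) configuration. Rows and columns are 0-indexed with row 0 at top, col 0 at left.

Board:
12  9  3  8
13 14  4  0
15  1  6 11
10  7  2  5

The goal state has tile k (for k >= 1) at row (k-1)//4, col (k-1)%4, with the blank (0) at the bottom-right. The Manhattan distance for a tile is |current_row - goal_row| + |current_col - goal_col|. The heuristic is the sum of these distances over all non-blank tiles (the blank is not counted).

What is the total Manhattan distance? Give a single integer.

Tile 12: at (0,0), goal (2,3), distance |0-2|+|0-3| = 5
Tile 9: at (0,1), goal (2,0), distance |0-2|+|1-0| = 3
Tile 3: at (0,2), goal (0,2), distance |0-0|+|2-2| = 0
Tile 8: at (0,3), goal (1,3), distance |0-1|+|3-3| = 1
Tile 13: at (1,0), goal (3,0), distance |1-3|+|0-0| = 2
Tile 14: at (1,1), goal (3,1), distance |1-3|+|1-1| = 2
Tile 4: at (1,2), goal (0,3), distance |1-0|+|2-3| = 2
Tile 15: at (2,0), goal (3,2), distance |2-3|+|0-2| = 3
Tile 1: at (2,1), goal (0,0), distance |2-0|+|1-0| = 3
Tile 6: at (2,2), goal (1,1), distance |2-1|+|2-1| = 2
Tile 11: at (2,3), goal (2,2), distance |2-2|+|3-2| = 1
Tile 10: at (3,0), goal (2,1), distance |3-2|+|0-1| = 2
Tile 7: at (3,1), goal (1,2), distance |3-1|+|1-2| = 3
Tile 2: at (3,2), goal (0,1), distance |3-0|+|2-1| = 4
Tile 5: at (3,3), goal (1,0), distance |3-1|+|3-0| = 5
Sum: 5 + 3 + 0 + 1 + 2 + 2 + 2 + 3 + 3 + 2 + 1 + 2 + 3 + 4 + 5 = 38

Answer: 38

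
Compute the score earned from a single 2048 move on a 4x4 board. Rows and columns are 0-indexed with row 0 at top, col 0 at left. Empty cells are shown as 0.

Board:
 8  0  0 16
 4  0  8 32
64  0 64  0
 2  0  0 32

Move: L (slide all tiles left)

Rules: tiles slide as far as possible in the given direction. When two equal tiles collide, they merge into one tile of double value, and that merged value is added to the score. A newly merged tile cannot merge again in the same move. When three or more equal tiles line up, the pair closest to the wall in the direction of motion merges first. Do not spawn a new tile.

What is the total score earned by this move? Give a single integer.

Answer: 128

Derivation:
Slide left:
row 0: [8, 0, 0, 16] -> [8, 16, 0, 0]  score +0 (running 0)
row 1: [4, 0, 8, 32] -> [4, 8, 32, 0]  score +0 (running 0)
row 2: [64, 0, 64, 0] -> [128, 0, 0, 0]  score +128 (running 128)
row 3: [2, 0, 0, 32] -> [2, 32, 0, 0]  score +0 (running 128)
Board after move:
  8  16   0   0
  4   8  32   0
128   0   0   0
  2  32   0   0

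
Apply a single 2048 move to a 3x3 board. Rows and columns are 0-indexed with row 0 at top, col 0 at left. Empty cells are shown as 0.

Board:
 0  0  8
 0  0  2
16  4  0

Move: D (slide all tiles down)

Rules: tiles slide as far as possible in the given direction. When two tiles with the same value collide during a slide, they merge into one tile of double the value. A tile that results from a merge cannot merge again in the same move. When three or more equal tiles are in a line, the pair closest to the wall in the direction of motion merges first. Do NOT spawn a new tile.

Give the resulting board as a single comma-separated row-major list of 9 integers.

Answer: 0, 0, 0, 0, 0, 8, 16, 4, 2

Derivation:
Slide down:
col 0: [0, 0, 16] -> [0, 0, 16]
col 1: [0, 0, 4] -> [0, 0, 4]
col 2: [8, 2, 0] -> [0, 8, 2]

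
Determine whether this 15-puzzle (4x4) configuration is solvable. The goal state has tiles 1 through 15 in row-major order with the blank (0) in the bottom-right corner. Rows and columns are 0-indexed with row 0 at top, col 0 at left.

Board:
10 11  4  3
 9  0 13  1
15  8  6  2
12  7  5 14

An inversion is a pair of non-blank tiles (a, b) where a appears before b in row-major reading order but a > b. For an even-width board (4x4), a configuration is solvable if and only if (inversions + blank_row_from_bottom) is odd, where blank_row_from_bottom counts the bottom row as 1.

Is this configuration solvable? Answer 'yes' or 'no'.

Inversions: 52
Blank is in row 1 (0-indexed from top), which is row 3 counting from the bottom (bottom = 1).
52 + 3 = 55, which is odd, so the puzzle is solvable.

Answer: yes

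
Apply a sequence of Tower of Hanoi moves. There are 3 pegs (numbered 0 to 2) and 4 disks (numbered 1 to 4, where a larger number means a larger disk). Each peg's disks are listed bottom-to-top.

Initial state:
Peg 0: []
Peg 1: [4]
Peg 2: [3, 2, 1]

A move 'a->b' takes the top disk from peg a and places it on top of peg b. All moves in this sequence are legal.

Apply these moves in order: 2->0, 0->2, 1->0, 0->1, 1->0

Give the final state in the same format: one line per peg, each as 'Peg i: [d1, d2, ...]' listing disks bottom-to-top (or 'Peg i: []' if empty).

After move 1 (2->0):
Peg 0: [1]
Peg 1: [4]
Peg 2: [3, 2]

After move 2 (0->2):
Peg 0: []
Peg 1: [4]
Peg 2: [3, 2, 1]

After move 3 (1->0):
Peg 0: [4]
Peg 1: []
Peg 2: [3, 2, 1]

After move 4 (0->1):
Peg 0: []
Peg 1: [4]
Peg 2: [3, 2, 1]

After move 5 (1->0):
Peg 0: [4]
Peg 1: []
Peg 2: [3, 2, 1]

Answer: Peg 0: [4]
Peg 1: []
Peg 2: [3, 2, 1]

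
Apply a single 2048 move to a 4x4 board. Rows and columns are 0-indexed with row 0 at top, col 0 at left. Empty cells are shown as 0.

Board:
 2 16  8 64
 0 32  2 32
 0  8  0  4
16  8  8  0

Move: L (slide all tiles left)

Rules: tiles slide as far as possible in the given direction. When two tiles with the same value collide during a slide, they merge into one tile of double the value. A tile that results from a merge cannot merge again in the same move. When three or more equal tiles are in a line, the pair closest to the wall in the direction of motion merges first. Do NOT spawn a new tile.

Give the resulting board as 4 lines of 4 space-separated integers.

Answer:  2 16  8 64
32  2 32  0
 8  4  0  0
16 16  0  0

Derivation:
Slide left:
row 0: [2, 16, 8, 64] -> [2, 16, 8, 64]
row 1: [0, 32, 2, 32] -> [32, 2, 32, 0]
row 2: [0, 8, 0, 4] -> [8, 4, 0, 0]
row 3: [16, 8, 8, 0] -> [16, 16, 0, 0]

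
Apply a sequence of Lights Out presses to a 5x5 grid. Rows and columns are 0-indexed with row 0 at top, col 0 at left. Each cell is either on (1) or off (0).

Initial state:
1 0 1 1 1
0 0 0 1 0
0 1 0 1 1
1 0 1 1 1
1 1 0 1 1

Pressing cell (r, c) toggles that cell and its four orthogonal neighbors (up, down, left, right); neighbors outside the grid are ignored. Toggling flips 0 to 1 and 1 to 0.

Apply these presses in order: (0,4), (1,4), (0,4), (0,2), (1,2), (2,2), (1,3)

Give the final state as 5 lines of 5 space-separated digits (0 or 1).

After press 1 at (0,4):
1 0 1 0 0
0 0 0 1 1
0 1 0 1 1
1 0 1 1 1
1 1 0 1 1

After press 2 at (1,4):
1 0 1 0 1
0 0 0 0 0
0 1 0 1 0
1 0 1 1 1
1 1 0 1 1

After press 3 at (0,4):
1 0 1 1 0
0 0 0 0 1
0 1 0 1 0
1 0 1 1 1
1 1 0 1 1

After press 4 at (0,2):
1 1 0 0 0
0 0 1 0 1
0 1 0 1 0
1 0 1 1 1
1 1 0 1 1

After press 5 at (1,2):
1 1 1 0 0
0 1 0 1 1
0 1 1 1 0
1 0 1 1 1
1 1 0 1 1

After press 6 at (2,2):
1 1 1 0 0
0 1 1 1 1
0 0 0 0 0
1 0 0 1 1
1 1 0 1 1

After press 7 at (1,3):
1 1 1 1 0
0 1 0 0 0
0 0 0 1 0
1 0 0 1 1
1 1 0 1 1

Answer: 1 1 1 1 0
0 1 0 0 0
0 0 0 1 0
1 0 0 1 1
1 1 0 1 1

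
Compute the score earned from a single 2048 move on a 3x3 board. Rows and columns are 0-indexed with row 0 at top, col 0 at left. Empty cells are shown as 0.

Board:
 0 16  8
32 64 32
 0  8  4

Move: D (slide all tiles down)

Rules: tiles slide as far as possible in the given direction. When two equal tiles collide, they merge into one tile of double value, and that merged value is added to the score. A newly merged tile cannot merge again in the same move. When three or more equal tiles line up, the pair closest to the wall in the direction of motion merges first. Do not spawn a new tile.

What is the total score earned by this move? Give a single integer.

Answer: 0

Derivation:
Slide down:
col 0: [0, 32, 0] -> [0, 0, 32]  score +0 (running 0)
col 1: [16, 64, 8] -> [16, 64, 8]  score +0 (running 0)
col 2: [8, 32, 4] -> [8, 32, 4]  score +0 (running 0)
Board after move:
 0 16  8
 0 64 32
32  8  4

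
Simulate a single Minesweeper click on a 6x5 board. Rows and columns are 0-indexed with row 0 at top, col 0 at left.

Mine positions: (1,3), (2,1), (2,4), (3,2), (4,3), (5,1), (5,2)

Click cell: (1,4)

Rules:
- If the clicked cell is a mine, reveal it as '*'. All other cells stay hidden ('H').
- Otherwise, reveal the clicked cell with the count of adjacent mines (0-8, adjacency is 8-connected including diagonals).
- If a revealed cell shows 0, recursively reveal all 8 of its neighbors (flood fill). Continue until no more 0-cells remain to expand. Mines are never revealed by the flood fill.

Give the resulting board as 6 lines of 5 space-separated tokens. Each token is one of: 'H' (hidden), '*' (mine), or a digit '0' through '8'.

H H H H H
H H H H 2
H H H H H
H H H H H
H H H H H
H H H H H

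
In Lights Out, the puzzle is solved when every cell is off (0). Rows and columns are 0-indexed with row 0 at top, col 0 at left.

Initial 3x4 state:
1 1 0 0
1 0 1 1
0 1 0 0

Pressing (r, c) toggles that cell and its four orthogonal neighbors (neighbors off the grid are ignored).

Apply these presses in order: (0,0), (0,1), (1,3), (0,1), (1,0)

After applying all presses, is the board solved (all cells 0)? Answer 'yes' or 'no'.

After press 1 at (0,0):
0 0 0 0
0 0 1 1
0 1 0 0

After press 2 at (0,1):
1 1 1 0
0 1 1 1
0 1 0 0

After press 3 at (1,3):
1 1 1 1
0 1 0 0
0 1 0 1

After press 4 at (0,1):
0 0 0 1
0 0 0 0
0 1 0 1

After press 5 at (1,0):
1 0 0 1
1 1 0 0
1 1 0 1

Lights still on: 7

Answer: no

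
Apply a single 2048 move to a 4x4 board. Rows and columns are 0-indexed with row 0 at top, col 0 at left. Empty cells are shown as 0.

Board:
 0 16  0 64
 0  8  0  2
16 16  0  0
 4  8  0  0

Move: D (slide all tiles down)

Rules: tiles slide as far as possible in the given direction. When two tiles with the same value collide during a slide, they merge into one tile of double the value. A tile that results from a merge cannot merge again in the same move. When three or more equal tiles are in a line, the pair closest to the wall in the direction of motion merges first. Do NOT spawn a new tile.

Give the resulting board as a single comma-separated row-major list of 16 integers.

Answer: 0, 16, 0, 0, 0, 8, 0, 0, 16, 16, 0, 64, 4, 8, 0, 2

Derivation:
Slide down:
col 0: [0, 0, 16, 4] -> [0, 0, 16, 4]
col 1: [16, 8, 16, 8] -> [16, 8, 16, 8]
col 2: [0, 0, 0, 0] -> [0, 0, 0, 0]
col 3: [64, 2, 0, 0] -> [0, 0, 64, 2]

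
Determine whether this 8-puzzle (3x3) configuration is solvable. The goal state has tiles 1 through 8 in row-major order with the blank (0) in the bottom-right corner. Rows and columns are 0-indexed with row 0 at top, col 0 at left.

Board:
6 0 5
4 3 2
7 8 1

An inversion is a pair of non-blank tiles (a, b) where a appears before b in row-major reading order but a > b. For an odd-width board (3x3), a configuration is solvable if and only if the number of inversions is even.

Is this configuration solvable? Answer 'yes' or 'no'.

Answer: no

Derivation:
Inversions (pairs i<j in row-major order where tile[i] > tile[j] > 0): 17
17 is odd, so the puzzle is not solvable.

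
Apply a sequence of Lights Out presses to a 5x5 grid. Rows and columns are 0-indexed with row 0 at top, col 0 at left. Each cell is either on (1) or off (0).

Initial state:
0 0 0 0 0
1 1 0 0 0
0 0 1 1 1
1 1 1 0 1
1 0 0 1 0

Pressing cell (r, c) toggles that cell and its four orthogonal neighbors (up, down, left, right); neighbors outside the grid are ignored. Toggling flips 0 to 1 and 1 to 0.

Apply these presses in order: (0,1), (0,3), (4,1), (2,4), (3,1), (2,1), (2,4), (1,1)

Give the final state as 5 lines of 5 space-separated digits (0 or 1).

Answer: 1 0 0 1 1
0 0 1 1 0
1 1 0 1 1
0 0 0 0 1
0 0 1 1 0

Derivation:
After press 1 at (0,1):
1 1 1 0 0
1 0 0 0 0
0 0 1 1 1
1 1 1 0 1
1 0 0 1 0

After press 2 at (0,3):
1 1 0 1 1
1 0 0 1 0
0 0 1 1 1
1 1 1 0 1
1 0 0 1 0

After press 3 at (4,1):
1 1 0 1 1
1 0 0 1 0
0 0 1 1 1
1 0 1 0 1
0 1 1 1 0

After press 4 at (2,4):
1 1 0 1 1
1 0 0 1 1
0 0 1 0 0
1 0 1 0 0
0 1 1 1 0

After press 5 at (3,1):
1 1 0 1 1
1 0 0 1 1
0 1 1 0 0
0 1 0 0 0
0 0 1 1 0

After press 6 at (2,1):
1 1 0 1 1
1 1 0 1 1
1 0 0 0 0
0 0 0 0 0
0 0 1 1 0

After press 7 at (2,4):
1 1 0 1 1
1 1 0 1 0
1 0 0 1 1
0 0 0 0 1
0 0 1 1 0

After press 8 at (1,1):
1 0 0 1 1
0 0 1 1 0
1 1 0 1 1
0 0 0 0 1
0 0 1 1 0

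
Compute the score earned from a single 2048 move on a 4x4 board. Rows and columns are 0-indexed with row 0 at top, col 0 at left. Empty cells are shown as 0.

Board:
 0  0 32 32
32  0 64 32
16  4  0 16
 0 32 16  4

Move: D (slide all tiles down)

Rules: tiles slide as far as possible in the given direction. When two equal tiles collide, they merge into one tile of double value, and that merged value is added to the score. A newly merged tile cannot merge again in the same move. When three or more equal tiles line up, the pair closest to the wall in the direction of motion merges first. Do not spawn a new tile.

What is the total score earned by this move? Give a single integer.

Slide down:
col 0: [0, 32, 16, 0] -> [0, 0, 32, 16]  score +0 (running 0)
col 1: [0, 0, 4, 32] -> [0, 0, 4, 32]  score +0 (running 0)
col 2: [32, 64, 0, 16] -> [0, 32, 64, 16]  score +0 (running 0)
col 3: [32, 32, 16, 4] -> [0, 64, 16, 4]  score +64 (running 64)
Board after move:
 0  0  0  0
 0  0 32 64
32  4 64 16
16 32 16  4

Answer: 64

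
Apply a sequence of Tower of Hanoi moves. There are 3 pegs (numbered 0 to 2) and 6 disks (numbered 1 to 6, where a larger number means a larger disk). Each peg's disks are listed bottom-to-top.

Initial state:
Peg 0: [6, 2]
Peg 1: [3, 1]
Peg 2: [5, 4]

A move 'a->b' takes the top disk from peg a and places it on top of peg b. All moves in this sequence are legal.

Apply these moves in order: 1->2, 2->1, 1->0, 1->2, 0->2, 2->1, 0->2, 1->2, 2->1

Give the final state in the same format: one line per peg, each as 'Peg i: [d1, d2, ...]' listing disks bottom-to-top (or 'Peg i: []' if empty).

After move 1 (1->2):
Peg 0: [6, 2]
Peg 1: [3]
Peg 2: [5, 4, 1]

After move 2 (2->1):
Peg 0: [6, 2]
Peg 1: [3, 1]
Peg 2: [5, 4]

After move 3 (1->0):
Peg 0: [6, 2, 1]
Peg 1: [3]
Peg 2: [5, 4]

After move 4 (1->2):
Peg 0: [6, 2, 1]
Peg 1: []
Peg 2: [5, 4, 3]

After move 5 (0->2):
Peg 0: [6, 2]
Peg 1: []
Peg 2: [5, 4, 3, 1]

After move 6 (2->1):
Peg 0: [6, 2]
Peg 1: [1]
Peg 2: [5, 4, 3]

After move 7 (0->2):
Peg 0: [6]
Peg 1: [1]
Peg 2: [5, 4, 3, 2]

After move 8 (1->2):
Peg 0: [6]
Peg 1: []
Peg 2: [5, 4, 3, 2, 1]

After move 9 (2->1):
Peg 0: [6]
Peg 1: [1]
Peg 2: [5, 4, 3, 2]

Answer: Peg 0: [6]
Peg 1: [1]
Peg 2: [5, 4, 3, 2]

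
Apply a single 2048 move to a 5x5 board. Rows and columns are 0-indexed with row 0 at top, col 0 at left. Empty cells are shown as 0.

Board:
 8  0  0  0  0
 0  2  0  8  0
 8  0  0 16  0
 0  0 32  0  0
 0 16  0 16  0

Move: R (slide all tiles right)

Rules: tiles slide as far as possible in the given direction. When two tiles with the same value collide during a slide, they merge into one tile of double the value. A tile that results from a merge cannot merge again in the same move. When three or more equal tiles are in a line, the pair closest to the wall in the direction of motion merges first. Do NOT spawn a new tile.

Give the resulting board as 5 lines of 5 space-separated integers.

Answer:  0  0  0  0  8
 0  0  0  2  8
 0  0  0  8 16
 0  0  0  0 32
 0  0  0  0 32

Derivation:
Slide right:
row 0: [8, 0, 0, 0, 0] -> [0, 0, 0, 0, 8]
row 1: [0, 2, 0, 8, 0] -> [0, 0, 0, 2, 8]
row 2: [8, 0, 0, 16, 0] -> [0, 0, 0, 8, 16]
row 3: [0, 0, 32, 0, 0] -> [0, 0, 0, 0, 32]
row 4: [0, 16, 0, 16, 0] -> [0, 0, 0, 0, 32]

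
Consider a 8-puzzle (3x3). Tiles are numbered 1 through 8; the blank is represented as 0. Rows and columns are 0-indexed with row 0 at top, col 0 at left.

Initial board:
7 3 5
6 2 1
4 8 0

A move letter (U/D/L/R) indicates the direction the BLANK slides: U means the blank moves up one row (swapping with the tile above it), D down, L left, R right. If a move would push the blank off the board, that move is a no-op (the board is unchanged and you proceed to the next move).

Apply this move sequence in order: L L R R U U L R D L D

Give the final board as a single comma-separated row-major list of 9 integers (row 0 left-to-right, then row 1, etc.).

After move 1 (L):
7 3 5
6 2 1
4 0 8

After move 2 (L):
7 3 5
6 2 1
0 4 8

After move 3 (R):
7 3 5
6 2 1
4 0 8

After move 4 (R):
7 3 5
6 2 1
4 8 0

After move 5 (U):
7 3 5
6 2 0
4 8 1

After move 6 (U):
7 3 0
6 2 5
4 8 1

After move 7 (L):
7 0 3
6 2 5
4 8 1

After move 8 (R):
7 3 0
6 2 5
4 8 1

After move 9 (D):
7 3 5
6 2 0
4 8 1

After move 10 (L):
7 3 5
6 0 2
4 8 1

After move 11 (D):
7 3 5
6 8 2
4 0 1

Answer: 7, 3, 5, 6, 8, 2, 4, 0, 1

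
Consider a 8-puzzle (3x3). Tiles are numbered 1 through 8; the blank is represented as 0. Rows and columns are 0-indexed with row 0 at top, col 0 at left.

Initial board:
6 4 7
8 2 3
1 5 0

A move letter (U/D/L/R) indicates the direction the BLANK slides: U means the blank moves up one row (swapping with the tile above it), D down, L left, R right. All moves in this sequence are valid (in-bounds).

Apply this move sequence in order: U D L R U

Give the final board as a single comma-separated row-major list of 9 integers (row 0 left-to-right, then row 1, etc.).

Answer: 6, 4, 7, 8, 2, 0, 1, 5, 3

Derivation:
After move 1 (U):
6 4 7
8 2 0
1 5 3

After move 2 (D):
6 4 7
8 2 3
1 5 0

After move 3 (L):
6 4 7
8 2 3
1 0 5

After move 4 (R):
6 4 7
8 2 3
1 5 0

After move 5 (U):
6 4 7
8 2 0
1 5 3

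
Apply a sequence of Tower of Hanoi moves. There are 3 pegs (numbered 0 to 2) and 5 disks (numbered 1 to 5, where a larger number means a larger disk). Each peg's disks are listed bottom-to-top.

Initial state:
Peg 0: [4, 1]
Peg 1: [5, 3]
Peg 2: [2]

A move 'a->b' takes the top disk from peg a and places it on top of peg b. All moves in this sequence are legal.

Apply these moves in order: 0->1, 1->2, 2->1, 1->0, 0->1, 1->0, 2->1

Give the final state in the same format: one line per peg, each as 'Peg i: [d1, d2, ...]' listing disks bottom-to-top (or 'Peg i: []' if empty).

After move 1 (0->1):
Peg 0: [4]
Peg 1: [5, 3, 1]
Peg 2: [2]

After move 2 (1->2):
Peg 0: [4]
Peg 1: [5, 3]
Peg 2: [2, 1]

After move 3 (2->1):
Peg 0: [4]
Peg 1: [5, 3, 1]
Peg 2: [2]

After move 4 (1->0):
Peg 0: [4, 1]
Peg 1: [5, 3]
Peg 2: [2]

After move 5 (0->1):
Peg 0: [4]
Peg 1: [5, 3, 1]
Peg 2: [2]

After move 6 (1->0):
Peg 0: [4, 1]
Peg 1: [5, 3]
Peg 2: [2]

After move 7 (2->1):
Peg 0: [4, 1]
Peg 1: [5, 3, 2]
Peg 2: []

Answer: Peg 0: [4, 1]
Peg 1: [5, 3, 2]
Peg 2: []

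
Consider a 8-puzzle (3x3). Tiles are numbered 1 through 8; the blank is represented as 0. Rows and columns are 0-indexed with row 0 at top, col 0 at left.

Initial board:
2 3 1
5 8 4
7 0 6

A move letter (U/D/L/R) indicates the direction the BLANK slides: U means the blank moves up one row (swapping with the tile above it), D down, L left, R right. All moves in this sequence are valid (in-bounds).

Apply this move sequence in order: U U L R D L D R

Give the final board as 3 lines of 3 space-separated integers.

After move 1 (U):
2 3 1
5 0 4
7 8 6

After move 2 (U):
2 0 1
5 3 4
7 8 6

After move 3 (L):
0 2 1
5 3 4
7 8 6

After move 4 (R):
2 0 1
5 3 4
7 8 6

After move 5 (D):
2 3 1
5 0 4
7 8 6

After move 6 (L):
2 3 1
0 5 4
7 8 6

After move 7 (D):
2 3 1
7 5 4
0 8 6

After move 8 (R):
2 3 1
7 5 4
8 0 6

Answer: 2 3 1
7 5 4
8 0 6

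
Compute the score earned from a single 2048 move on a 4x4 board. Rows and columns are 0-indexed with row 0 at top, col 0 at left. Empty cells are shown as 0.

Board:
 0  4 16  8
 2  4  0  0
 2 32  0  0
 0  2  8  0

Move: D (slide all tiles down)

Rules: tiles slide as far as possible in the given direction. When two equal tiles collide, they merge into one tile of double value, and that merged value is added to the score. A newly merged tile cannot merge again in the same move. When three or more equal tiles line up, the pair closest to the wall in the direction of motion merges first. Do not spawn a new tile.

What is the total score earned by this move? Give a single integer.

Slide down:
col 0: [0, 2, 2, 0] -> [0, 0, 0, 4]  score +4 (running 4)
col 1: [4, 4, 32, 2] -> [0, 8, 32, 2]  score +8 (running 12)
col 2: [16, 0, 0, 8] -> [0, 0, 16, 8]  score +0 (running 12)
col 3: [8, 0, 0, 0] -> [0, 0, 0, 8]  score +0 (running 12)
Board after move:
 0  0  0  0
 0  8  0  0
 0 32 16  0
 4  2  8  8

Answer: 12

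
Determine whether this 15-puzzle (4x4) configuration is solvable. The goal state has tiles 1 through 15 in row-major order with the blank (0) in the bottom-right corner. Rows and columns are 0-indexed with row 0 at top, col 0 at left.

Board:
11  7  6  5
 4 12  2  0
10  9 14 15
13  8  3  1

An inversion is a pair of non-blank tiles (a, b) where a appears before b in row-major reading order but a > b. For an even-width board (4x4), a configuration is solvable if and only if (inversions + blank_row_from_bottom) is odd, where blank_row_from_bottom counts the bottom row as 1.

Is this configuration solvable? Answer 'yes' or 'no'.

Inversions: 56
Blank is in row 1 (0-indexed from top), which is row 3 counting from the bottom (bottom = 1).
56 + 3 = 59, which is odd, so the puzzle is solvable.

Answer: yes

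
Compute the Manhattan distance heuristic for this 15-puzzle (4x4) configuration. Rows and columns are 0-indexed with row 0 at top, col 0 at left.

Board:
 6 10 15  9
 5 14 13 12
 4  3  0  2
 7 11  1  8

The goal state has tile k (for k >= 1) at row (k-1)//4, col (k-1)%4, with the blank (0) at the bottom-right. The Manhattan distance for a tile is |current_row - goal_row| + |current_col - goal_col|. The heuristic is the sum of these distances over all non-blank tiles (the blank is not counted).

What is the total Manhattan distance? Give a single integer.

Tile 6: at (0,0), goal (1,1), distance |0-1|+|0-1| = 2
Tile 10: at (0,1), goal (2,1), distance |0-2|+|1-1| = 2
Tile 15: at (0,2), goal (3,2), distance |0-3|+|2-2| = 3
Tile 9: at (0,3), goal (2,0), distance |0-2|+|3-0| = 5
Tile 5: at (1,0), goal (1,0), distance |1-1|+|0-0| = 0
Tile 14: at (1,1), goal (3,1), distance |1-3|+|1-1| = 2
Tile 13: at (1,2), goal (3,0), distance |1-3|+|2-0| = 4
Tile 12: at (1,3), goal (2,3), distance |1-2|+|3-3| = 1
Tile 4: at (2,0), goal (0,3), distance |2-0|+|0-3| = 5
Tile 3: at (2,1), goal (0,2), distance |2-0|+|1-2| = 3
Tile 2: at (2,3), goal (0,1), distance |2-0|+|3-1| = 4
Tile 7: at (3,0), goal (1,2), distance |3-1|+|0-2| = 4
Tile 11: at (3,1), goal (2,2), distance |3-2|+|1-2| = 2
Tile 1: at (3,2), goal (0,0), distance |3-0|+|2-0| = 5
Tile 8: at (3,3), goal (1,3), distance |3-1|+|3-3| = 2
Sum: 2 + 2 + 3 + 5 + 0 + 2 + 4 + 1 + 5 + 3 + 4 + 4 + 2 + 5 + 2 = 44

Answer: 44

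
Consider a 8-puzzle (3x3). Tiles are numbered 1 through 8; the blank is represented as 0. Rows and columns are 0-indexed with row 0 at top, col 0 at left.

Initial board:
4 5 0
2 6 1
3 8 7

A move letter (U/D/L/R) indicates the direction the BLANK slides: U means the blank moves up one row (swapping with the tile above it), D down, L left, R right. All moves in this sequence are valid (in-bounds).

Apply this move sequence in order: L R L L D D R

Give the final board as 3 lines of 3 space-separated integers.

After move 1 (L):
4 0 5
2 6 1
3 8 7

After move 2 (R):
4 5 0
2 6 1
3 8 7

After move 3 (L):
4 0 5
2 6 1
3 8 7

After move 4 (L):
0 4 5
2 6 1
3 8 7

After move 5 (D):
2 4 5
0 6 1
3 8 7

After move 6 (D):
2 4 5
3 6 1
0 8 7

After move 7 (R):
2 4 5
3 6 1
8 0 7

Answer: 2 4 5
3 6 1
8 0 7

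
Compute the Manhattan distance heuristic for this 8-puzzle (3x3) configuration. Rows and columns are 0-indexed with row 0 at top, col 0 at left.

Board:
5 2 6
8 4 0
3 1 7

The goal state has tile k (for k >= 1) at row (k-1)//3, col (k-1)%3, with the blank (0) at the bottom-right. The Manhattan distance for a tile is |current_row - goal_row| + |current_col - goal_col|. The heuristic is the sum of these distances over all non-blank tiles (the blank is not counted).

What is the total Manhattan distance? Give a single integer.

Tile 5: at (0,0), goal (1,1), distance |0-1|+|0-1| = 2
Tile 2: at (0,1), goal (0,1), distance |0-0|+|1-1| = 0
Tile 6: at (0,2), goal (1,2), distance |0-1|+|2-2| = 1
Tile 8: at (1,0), goal (2,1), distance |1-2|+|0-1| = 2
Tile 4: at (1,1), goal (1,0), distance |1-1|+|1-0| = 1
Tile 3: at (2,0), goal (0,2), distance |2-0|+|0-2| = 4
Tile 1: at (2,1), goal (0,0), distance |2-0|+|1-0| = 3
Tile 7: at (2,2), goal (2,0), distance |2-2|+|2-0| = 2
Sum: 2 + 0 + 1 + 2 + 1 + 4 + 3 + 2 = 15

Answer: 15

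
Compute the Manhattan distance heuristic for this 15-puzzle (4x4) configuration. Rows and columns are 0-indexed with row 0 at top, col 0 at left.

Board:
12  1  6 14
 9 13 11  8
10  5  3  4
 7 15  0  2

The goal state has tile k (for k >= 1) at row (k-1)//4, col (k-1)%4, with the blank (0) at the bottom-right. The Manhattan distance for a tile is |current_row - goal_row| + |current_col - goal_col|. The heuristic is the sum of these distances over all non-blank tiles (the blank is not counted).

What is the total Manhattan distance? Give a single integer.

Answer: 35

Derivation:
Tile 12: (0,0)->(2,3) = 5
Tile 1: (0,1)->(0,0) = 1
Tile 6: (0,2)->(1,1) = 2
Tile 14: (0,3)->(3,1) = 5
Tile 9: (1,0)->(2,0) = 1
Tile 13: (1,1)->(3,0) = 3
Tile 11: (1,2)->(2,2) = 1
Tile 8: (1,3)->(1,3) = 0
Tile 10: (2,0)->(2,1) = 1
Tile 5: (2,1)->(1,0) = 2
Tile 3: (2,2)->(0,2) = 2
Tile 4: (2,3)->(0,3) = 2
Tile 7: (3,0)->(1,2) = 4
Tile 15: (3,1)->(3,2) = 1
Tile 2: (3,3)->(0,1) = 5
Sum: 5 + 1 + 2 + 5 + 1 + 3 + 1 + 0 + 1 + 2 + 2 + 2 + 4 + 1 + 5 = 35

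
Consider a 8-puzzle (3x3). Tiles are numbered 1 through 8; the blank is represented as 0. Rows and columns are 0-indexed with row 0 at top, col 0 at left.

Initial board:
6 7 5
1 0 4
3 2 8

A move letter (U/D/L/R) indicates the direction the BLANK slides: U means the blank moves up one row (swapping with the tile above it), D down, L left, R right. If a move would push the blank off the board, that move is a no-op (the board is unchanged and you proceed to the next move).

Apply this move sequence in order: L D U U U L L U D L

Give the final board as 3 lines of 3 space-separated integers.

After move 1 (L):
6 7 5
0 1 4
3 2 8

After move 2 (D):
6 7 5
3 1 4
0 2 8

After move 3 (U):
6 7 5
0 1 4
3 2 8

After move 4 (U):
0 7 5
6 1 4
3 2 8

After move 5 (U):
0 7 5
6 1 4
3 2 8

After move 6 (L):
0 7 5
6 1 4
3 2 8

After move 7 (L):
0 7 5
6 1 4
3 2 8

After move 8 (U):
0 7 5
6 1 4
3 2 8

After move 9 (D):
6 7 5
0 1 4
3 2 8

After move 10 (L):
6 7 5
0 1 4
3 2 8

Answer: 6 7 5
0 1 4
3 2 8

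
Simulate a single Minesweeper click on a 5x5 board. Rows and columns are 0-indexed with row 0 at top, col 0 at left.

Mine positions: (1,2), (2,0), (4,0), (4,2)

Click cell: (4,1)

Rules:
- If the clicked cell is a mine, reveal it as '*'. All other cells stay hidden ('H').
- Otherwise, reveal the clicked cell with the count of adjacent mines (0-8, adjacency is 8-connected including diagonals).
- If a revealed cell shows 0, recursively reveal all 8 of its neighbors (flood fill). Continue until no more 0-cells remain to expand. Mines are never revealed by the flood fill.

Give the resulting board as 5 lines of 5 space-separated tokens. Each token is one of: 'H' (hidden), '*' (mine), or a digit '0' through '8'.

H H H H H
H H H H H
H H H H H
H H H H H
H 2 H H H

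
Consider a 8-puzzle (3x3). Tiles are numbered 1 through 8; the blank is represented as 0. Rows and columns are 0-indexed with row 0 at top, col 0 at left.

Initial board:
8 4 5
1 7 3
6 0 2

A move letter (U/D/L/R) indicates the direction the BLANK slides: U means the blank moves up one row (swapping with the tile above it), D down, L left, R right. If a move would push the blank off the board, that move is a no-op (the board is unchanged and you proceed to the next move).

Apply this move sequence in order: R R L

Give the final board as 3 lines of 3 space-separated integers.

Answer: 8 4 5
1 7 3
6 0 2

Derivation:
After move 1 (R):
8 4 5
1 7 3
6 2 0

After move 2 (R):
8 4 5
1 7 3
6 2 0

After move 3 (L):
8 4 5
1 7 3
6 0 2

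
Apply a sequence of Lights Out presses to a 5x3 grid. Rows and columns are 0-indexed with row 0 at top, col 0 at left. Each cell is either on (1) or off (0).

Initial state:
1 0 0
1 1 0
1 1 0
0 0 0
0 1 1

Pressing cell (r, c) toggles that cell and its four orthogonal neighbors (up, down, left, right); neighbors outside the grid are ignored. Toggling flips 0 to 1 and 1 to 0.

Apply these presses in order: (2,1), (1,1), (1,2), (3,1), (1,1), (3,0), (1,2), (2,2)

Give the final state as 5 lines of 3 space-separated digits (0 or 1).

Answer: 1 0 0
1 0 1
1 0 0
0 1 0
1 0 1

Derivation:
After press 1 at (2,1):
1 0 0
1 0 0
0 0 1
0 1 0
0 1 1

After press 2 at (1,1):
1 1 0
0 1 1
0 1 1
0 1 0
0 1 1

After press 3 at (1,2):
1 1 1
0 0 0
0 1 0
0 1 0
0 1 1

After press 4 at (3,1):
1 1 1
0 0 0
0 0 0
1 0 1
0 0 1

After press 5 at (1,1):
1 0 1
1 1 1
0 1 0
1 0 1
0 0 1

After press 6 at (3,0):
1 0 1
1 1 1
1 1 0
0 1 1
1 0 1

After press 7 at (1,2):
1 0 0
1 0 0
1 1 1
0 1 1
1 0 1

After press 8 at (2,2):
1 0 0
1 0 1
1 0 0
0 1 0
1 0 1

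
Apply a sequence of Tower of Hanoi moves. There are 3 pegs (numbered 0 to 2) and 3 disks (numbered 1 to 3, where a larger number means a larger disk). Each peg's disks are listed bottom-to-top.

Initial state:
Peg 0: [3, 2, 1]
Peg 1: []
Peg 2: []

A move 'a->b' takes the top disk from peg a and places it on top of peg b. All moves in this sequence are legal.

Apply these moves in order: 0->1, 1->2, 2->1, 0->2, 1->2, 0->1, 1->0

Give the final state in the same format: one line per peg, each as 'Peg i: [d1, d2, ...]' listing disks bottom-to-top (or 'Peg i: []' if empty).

Answer: Peg 0: [3]
Peg 1: []
Peg 2: [2, 1]

Derivation:
After move 1 (0->1):
Peg 0: [3, 2]
Peg 1: [1]
Peg 2: []

After move 2 (1->2):
Peg 0: [3, 2]
Peg 1: []
Peg 2: [1]

After move 3 (2->1):
Peg 0: [3, 2]
Peg 1: [1]
Peg 2: []

After move 4 (0->2):
Peg 0: [3]
Peg 1: [1]
Peg 2: [2]

After move 5 (1->2):
Peg 0: [3]
Peg 1: []
Peg 2: [2, 1]

After move 6 (0->1):
Peg 0: []
Peg 1: [3]
Peg 2: [2, 1]

After move 7 (1->0):
Peg 0: [3]
Peg 1: []
Peg 2: [2, 1]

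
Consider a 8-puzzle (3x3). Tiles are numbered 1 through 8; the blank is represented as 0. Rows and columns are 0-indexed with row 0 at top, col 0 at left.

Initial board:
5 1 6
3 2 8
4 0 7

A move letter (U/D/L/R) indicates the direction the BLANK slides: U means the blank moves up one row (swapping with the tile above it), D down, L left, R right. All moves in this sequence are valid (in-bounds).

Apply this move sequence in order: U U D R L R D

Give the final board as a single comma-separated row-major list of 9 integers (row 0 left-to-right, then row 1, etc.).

After move 1 (U):
5 1 6
3 0 8
4 2 7

After move 2 (U):
5 0 6
3 1 8
4 2 7

After move 3 (D):
5 1 6
3 0 8
4 2 7

After move 4 (R):
5 1 6
3 8 0
4 2 7

After move 5 (L):
5 1 6
3 0 8
4 2 7

After move 6 (R):
5 1 6
3 8 0
4 2 7

After move 7 (D):
5 1 6
3 8 7
4 2 0

Answer: 5, 1, 6, 3, 8, 7, 4, 2, 0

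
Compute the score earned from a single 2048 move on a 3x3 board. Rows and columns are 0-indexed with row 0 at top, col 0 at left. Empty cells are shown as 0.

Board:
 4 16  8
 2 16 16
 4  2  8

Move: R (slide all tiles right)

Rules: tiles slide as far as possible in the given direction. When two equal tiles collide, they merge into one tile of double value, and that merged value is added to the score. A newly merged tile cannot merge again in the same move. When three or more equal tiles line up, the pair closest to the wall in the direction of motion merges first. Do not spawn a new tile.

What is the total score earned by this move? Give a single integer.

Slide right:
row 0: [4, 16, 8] -> [4, 16, 8]  score +0 (running 0)
row 1: [2, 16, 16] -> [0, 2, 32]  score +32 (running 32)
row 2: [4, 2, 8] -> [4, 2, 8]  score +0 (running 32)
Board after move:
 4 16  8
 0  2 32
 4  2  8

Answer: 32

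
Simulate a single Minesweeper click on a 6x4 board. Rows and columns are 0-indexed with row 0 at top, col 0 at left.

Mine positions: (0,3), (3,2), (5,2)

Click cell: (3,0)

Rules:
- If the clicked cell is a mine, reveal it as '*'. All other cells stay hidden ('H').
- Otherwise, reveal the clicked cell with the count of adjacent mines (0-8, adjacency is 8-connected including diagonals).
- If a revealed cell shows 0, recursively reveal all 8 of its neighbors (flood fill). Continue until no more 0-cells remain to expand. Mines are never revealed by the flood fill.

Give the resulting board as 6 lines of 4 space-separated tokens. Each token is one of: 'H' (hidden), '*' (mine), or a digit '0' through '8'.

0 0 1 H
0 0 1 H
0 1 1 H
0 1 H H
0 2 H H
0 1 H H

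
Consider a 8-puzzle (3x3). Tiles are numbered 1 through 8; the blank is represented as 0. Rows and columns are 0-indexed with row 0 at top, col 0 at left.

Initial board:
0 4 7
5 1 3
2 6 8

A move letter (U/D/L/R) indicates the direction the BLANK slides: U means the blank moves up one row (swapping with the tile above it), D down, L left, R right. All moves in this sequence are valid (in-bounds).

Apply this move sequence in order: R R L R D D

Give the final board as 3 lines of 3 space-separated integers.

Answer: 4 7 3
5 1 8
2 6 0

Derivation:
After move 1 (R):
4 0 7
5 1 3
2 6 8

After move 2 (R):
4 7 0
5 1 3
2 6 8

After move 3 (L):
4 0 7
5 1 3
2 6 8

After move 4 (R):
4 7 0
5 1 3
2 6 8

After move 5 (D):
4 7 3
5 1 0
2 6 8

After move 6 (D):
4 7 3
5 1 8
2 6 0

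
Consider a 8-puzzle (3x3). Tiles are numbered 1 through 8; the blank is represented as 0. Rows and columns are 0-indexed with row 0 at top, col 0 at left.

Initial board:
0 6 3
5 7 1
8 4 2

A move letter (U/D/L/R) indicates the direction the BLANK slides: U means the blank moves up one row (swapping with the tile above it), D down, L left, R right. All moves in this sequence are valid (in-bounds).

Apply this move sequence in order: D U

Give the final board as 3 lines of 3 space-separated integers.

After move 1 (D):
5 6 3
0 7 1
8 4 2

After move 2 (U):
0 6 3
5 7 1
8 4 2

Answer: 0 6 3
5 7 1
8 4 2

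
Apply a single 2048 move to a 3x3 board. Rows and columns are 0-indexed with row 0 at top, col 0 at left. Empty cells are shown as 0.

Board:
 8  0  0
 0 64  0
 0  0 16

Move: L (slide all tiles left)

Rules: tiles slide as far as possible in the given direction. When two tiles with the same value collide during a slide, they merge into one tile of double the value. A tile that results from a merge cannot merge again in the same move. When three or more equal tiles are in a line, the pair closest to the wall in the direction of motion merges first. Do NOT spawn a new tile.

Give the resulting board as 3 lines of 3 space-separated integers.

Slide left:
row 0: [8, 0, 0] -> [8, 0, 0]
row 1: [0, 64, 0] -> [64, 0, 0]
row 2: [0, 0, 16] -> [16, 0, 0]

Answer:  8  0  0
64  0  0
16  0  0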